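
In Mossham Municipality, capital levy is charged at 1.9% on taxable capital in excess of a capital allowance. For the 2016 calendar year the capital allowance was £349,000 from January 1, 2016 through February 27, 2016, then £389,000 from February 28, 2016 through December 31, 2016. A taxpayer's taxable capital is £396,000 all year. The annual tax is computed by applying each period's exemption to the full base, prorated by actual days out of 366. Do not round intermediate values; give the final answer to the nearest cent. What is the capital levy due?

£253.44

January 1 – February 27, 2016: 58 days, exemption £349,000 → (£396,000 − £349,000) × 1.9% × 58/366 = £141.5137
February 28 – December 31, 2016: 308 days, exemption £389,000 → (£396,000 − £389,000) × 1.9% × 308/366 = £111.9235
Total = £253.4372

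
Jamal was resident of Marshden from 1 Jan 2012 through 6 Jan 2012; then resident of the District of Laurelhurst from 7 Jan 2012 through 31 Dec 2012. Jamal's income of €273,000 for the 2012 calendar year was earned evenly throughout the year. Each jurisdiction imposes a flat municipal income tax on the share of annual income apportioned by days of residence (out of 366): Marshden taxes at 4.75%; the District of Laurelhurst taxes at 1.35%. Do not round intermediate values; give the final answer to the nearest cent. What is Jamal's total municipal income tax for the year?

€3,837.66

Marshden, 1 Jan – 6 Jan 2012: 6 days → €273,000 × 4.75% × 6/366 = €212.5820
The District of Laurelhurst, 7 Jan – 31 Dec 2012: 360 days → €273,000 × 1.35% × 360/366 = €3,625.0820
Total = €3,837.6639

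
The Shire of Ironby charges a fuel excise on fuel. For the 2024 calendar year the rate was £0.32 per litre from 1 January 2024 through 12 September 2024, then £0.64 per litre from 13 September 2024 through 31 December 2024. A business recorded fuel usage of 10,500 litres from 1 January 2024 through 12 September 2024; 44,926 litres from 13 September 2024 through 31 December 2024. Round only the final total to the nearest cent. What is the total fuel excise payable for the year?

£32,112.64

1 January – 12 September 2024: 10,500 litres at £0.32/litre → £3,360.00
13 September – 31 December 2024: 44,926 litres at £0.64/litre → £28,752.64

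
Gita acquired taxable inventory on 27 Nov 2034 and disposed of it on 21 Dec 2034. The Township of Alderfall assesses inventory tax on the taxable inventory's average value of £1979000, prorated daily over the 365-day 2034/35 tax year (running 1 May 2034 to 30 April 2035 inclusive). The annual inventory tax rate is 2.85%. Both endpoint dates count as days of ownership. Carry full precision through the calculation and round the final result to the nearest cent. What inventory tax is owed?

£3863.12

Days held (27 Nov – 21 Dec 2034): 25 out of 365
Tax = £1979000 × 2.85% × 25/365 = £3863.1164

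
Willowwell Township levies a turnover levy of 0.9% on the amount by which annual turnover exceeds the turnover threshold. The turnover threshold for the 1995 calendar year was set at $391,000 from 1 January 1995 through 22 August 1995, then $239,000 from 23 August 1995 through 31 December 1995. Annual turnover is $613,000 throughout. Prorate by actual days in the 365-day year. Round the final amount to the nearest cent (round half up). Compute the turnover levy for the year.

1 January – 22 August 1995: 234 days, exemption $391,000 → ($613,000 − $391,000) × 0.9% × 234/365 = $1,280.9096
23 August – 31 December 1995: 131 days, exemption $239,000 → ($613,000 − $239,000) × 0.9% × 131/365 = $1,208.0712
Total = $2,488.9808

$2,488.98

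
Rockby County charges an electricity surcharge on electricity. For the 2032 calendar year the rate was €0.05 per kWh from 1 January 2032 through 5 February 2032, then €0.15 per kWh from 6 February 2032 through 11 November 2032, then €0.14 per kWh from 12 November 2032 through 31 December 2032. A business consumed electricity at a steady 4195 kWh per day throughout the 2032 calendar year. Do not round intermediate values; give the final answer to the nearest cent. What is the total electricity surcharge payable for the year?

1 January – 5 February 2032: 36 days × 4195 kWh/day = 151,020 kWh at €0.05/kWh → €7551.00
6 February – 11 November 2032: 280 days × 4195 kWh/day = 1,174,600 kWh at €0.15/kWh → €176190.00
12 November – 31 December 2032: 50 days × 4195 kWh/day = 209,750 kWh at €0.14/kWh → €29365.00

€213106.00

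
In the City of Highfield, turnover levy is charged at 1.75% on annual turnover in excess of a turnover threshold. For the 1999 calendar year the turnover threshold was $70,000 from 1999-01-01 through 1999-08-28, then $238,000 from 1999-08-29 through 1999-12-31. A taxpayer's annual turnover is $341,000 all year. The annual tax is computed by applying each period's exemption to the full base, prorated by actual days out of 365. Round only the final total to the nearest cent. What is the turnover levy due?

$3,735.65

1999-01-01 to 1999-08-28: 240 days, exemption $70,000 → ($341,000 − $70,000) × 1.75% × 240/365 = $3,118.3562
1999-08-29 to 1999-12-31: 125 days, exemption $238,000 → ($341,000 − $238,000) × 1.75% × 125/365 = $617.2945
Total = $3,735.6507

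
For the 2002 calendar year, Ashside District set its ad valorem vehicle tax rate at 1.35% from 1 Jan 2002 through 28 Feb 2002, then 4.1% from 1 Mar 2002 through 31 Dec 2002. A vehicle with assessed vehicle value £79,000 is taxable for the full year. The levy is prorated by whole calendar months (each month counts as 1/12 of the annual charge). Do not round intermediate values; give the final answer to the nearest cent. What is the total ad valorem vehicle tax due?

£2,876.92

1 Jan – 28 Feb 2002: 2 months at 1.35% → £79,000 × 1.35% × 2/12 = £177.7500
1 Mar – 31 Dec 2002: 10 months at 4.1% → £79,000 × 4.1% × 10/12 = £2,699.1667
Total = £2,876.9167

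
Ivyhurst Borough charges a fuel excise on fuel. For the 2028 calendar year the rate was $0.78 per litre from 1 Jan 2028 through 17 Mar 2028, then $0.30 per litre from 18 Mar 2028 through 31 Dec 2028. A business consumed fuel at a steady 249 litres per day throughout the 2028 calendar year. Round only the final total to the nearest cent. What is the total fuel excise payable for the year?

$36,543.24

1 Jan – 17 Mar 2028: 77 days × 249 litres/day = 19,173 litres at $0.78/litre → $14,954.94
18 Mar – 31 Dec 2028: 289 days × 249 litres/day = 71,961 litres at $0.30/litre → $21,588.30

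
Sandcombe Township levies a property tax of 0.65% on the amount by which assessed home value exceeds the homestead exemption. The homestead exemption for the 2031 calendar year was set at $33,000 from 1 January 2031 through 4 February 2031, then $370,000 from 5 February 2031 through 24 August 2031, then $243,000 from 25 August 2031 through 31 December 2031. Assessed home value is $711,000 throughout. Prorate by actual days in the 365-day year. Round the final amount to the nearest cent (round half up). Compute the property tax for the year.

1 January – 4 February 2031: 35 days, exemption $33,000 → ($711,000 − $33,000) × 0.65% × 35/365 = $422.5890
5 February – 24 August 2031: 201 days, exemption $370,000 → ($711,000 − $370,000) × 0.65% × 201/365 = $1,220.5932
25 August – 31 December 2031: 129 days, exemption $243,000 → ($711,000 − $243,000) × 0.65% × 129/365 = $1,075.1178
Total = $2,718.3000

$2,718.30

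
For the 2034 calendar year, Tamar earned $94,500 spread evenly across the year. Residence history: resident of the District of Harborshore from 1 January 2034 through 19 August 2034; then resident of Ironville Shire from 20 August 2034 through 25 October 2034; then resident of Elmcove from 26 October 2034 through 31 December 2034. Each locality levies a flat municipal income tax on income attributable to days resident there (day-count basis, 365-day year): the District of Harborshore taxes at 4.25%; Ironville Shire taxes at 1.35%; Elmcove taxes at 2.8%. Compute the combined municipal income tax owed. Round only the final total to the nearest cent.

The District of Harborshore, 1 January – 19 August 2034: 231 days → $94,500 × 4.25% × 231/365 = $2,541.7911
Ironville Shire, 20 August – 25 October 2034: 67 days → $94,500 × 1.35% × 67/365 = $234.1788
Elmcove, 26 October – 31 December 2034: 67 days → $94,500 × 2.8% × 67/365 = $485.7041
Total = $3,261.6740

$3,261.67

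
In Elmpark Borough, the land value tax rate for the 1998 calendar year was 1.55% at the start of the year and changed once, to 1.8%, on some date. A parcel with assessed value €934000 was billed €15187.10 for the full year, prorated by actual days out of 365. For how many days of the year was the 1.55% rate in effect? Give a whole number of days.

Let d = days at the first rate; then 365 − d days at the second rate.
€934000 × [1.55%·d + 1.8%·(365−d)] / 365 = €15187.10
Solving gives d = 254, so the new rate took effect on 12 September 1998.

254 days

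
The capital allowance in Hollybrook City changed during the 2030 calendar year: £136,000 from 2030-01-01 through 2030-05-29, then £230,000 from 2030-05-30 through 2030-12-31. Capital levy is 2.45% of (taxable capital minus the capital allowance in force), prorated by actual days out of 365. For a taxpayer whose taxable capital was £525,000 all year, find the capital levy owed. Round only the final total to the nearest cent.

2030-01-01 to 2030-05-29: 149 days, exemption £136,000 → (£525,000 − £136,000) × 2.45% × 149/365 = £3,890.5329
2030-05-30 to 2030-12-31: 216 days, exemption £230,000 → (£525,000 − £230,000) × 2.45% × 216/365 = £4,277.0959
Total = £8,167.6288

£8,167.63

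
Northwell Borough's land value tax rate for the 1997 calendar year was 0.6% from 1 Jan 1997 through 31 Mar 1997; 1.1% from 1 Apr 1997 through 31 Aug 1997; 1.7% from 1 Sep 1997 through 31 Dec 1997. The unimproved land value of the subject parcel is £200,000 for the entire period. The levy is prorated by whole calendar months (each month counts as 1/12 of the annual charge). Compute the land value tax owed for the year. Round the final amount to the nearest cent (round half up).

1 Jan – 31 Mar 1997: 3 months at 0.6% → £200,000 × 0.6% × 3/12 = £300.0000
1 Apr – 31 Aug 1997: 5 months at 1.1% → £200,000 × 1.1% × 5/12 = £916.6667
1 Sep – 31 Dec 1997: 4 months at 1.7% → £200,000 × 1.7% × 4/12 = £1,133.3333
Total = £2,350.0000

£2,350.00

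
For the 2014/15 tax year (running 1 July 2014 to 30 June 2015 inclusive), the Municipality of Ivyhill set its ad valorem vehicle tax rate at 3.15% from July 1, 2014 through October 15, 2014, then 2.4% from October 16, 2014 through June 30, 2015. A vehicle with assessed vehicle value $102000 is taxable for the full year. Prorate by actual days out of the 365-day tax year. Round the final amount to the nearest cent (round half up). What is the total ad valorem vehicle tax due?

$2672.26

July 1 – October 15, 2014: 107 days at 3.15% → $102000 × 3.15% × 107/365 = $941.8932
October 16, 2014 – June 30, 2015: 258 days at 2.4% → $102000 × 2.4% × 258/365 = $1730.3671
Total = $2672.2603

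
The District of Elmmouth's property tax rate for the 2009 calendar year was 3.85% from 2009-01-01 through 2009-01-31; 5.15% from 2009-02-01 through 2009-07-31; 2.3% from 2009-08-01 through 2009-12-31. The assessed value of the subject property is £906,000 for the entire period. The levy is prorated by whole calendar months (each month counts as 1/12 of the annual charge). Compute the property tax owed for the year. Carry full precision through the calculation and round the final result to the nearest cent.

£34,918.75

2009-01-01 to 2009-01-31: 1 month at 3.85% → £906,000 × 3.85% × 1/12 = £2,906.7500
2009-02-01 to 2009-07-31: 6 months at 5.15% → £906,000 × 5.15% × 6/12 = £23,329.5000
2009-08-01 to 2009-12-31: 5 months at 2.3% → £906,000 × 2.3% × 5/12 = £8,682.5000
Total = £34,918.7500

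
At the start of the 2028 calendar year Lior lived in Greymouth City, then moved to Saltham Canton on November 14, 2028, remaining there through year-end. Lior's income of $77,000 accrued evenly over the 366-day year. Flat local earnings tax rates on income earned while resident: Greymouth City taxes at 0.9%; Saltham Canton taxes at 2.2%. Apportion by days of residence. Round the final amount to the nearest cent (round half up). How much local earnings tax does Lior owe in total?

$824.28

Greymouth City, January 1 – November 13, 2028: 318 days → $77,000 × 0.9% × 318/366 = $602.1148
Saltham Canton, November 14 – December 31, 2028: 48 days → $77,000 × 2.2% × 48/366 = $222.1639
Total = $824.2787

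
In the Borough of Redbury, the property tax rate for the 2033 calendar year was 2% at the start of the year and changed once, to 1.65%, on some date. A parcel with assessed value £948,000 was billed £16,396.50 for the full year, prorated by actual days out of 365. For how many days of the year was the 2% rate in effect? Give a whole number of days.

83 days

Let d = days at the first rate; then 365 − d days at the second rate.
£948,000 × [2%·d + 1.65%·(365−d)] / 365 = £16,396.50
Solving gives d = 83, so the new rate took effect on 25 Mar 2033.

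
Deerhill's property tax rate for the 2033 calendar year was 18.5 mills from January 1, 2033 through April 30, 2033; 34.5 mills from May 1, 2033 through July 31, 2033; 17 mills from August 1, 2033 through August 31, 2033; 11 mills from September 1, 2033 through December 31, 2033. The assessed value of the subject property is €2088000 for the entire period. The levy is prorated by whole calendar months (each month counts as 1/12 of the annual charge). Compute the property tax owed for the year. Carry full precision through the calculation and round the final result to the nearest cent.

€41499.00

January 1 – April 30, 2033: 4 months at 18.5 mills → €2088000 × 1.85% × 4/12 = €12876.0000
May 1 – July 31, 2033: 3 months at 34.5 mills → €2088000 × 3.45% × 3/12 = €18009.0000
August 1 – August 31, 2033: 1 month at 17 mills → €2088000 × 1.7% × 1/12 = €2958.0000
September 1 – December 31, 2033: 4 months at 11 mills → €2088000 × 1.1% × 4/12 = €7656.0000
Total = €41499.0000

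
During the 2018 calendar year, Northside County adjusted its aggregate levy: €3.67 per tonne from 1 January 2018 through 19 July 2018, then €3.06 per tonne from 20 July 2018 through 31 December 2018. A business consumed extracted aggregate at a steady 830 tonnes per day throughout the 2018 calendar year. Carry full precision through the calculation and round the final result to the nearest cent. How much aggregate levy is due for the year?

1 January – 19 July 2018: 200 days × 830 tonnes/day = 166,000 tonnes at €3.67/tonne → €609220.00
20 July – 31 December 2018: 165 days × 830 tonnes/day = 136,950 tonnes at €3.06/tonne → €419067.00

€1028287.00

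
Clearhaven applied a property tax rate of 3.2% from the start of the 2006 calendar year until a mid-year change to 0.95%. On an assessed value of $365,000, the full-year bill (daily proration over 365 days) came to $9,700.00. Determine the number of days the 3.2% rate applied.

Let d = days at the first rate; then 365 − d days at the second rate.
$365,000 × [3.2%·d + 0.95%·(365−d)] / 365 = $9,700.00
Solving gives d = 277, so the new rate took effect on 5 October 2006.

277 days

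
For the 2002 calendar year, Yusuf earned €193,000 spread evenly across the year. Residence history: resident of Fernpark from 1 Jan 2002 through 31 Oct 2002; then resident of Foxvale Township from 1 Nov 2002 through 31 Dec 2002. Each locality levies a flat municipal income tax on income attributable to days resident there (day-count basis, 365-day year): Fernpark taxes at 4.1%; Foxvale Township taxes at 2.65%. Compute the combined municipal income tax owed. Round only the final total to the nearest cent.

Fernpark, 1 Jan – 31 Oct 2002: 304 days → €193,000 × 4.1% × 304/365 = €6,590.5534
Foxvale Township, 1 Nov – 31 Dec 2002: 61 days → €193,000 × 2.65% × 61/365 = €854.7521
Total = €7,445.3055

€7,445.31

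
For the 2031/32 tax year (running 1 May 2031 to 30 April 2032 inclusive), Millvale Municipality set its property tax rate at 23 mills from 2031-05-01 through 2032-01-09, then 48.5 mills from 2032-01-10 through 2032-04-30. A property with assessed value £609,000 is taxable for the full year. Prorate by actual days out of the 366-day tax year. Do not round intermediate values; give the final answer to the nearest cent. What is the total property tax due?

2031-05-01 to 2032-01-09: 254 days at 23 mills → £609,000 × 2.3% × 254/366 = £9,720.7049
2032-01-10 to 2032-04-30: 112 days at 48.5 mills → £609,000 × 4.85% × 112/366 = £9,038.4918
Total = £18,759.1967

£18,759.20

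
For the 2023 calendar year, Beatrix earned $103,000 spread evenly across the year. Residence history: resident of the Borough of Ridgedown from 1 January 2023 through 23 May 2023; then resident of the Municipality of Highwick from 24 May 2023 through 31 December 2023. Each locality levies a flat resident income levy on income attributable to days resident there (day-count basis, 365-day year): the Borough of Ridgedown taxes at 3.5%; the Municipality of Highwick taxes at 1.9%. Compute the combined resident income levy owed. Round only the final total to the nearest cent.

$2,602.65

The Borough of Ridgedown, 1 January – 23 May 2023: 143 days → $103,000 × 3.5% × 143/365 = $1,412.3699
The Municipality of Highwick, 24 May – 31 December 2023: 222 days → $103,000 × 1.9% × 222/365 = $1,190.2849
Total = $2,602.6548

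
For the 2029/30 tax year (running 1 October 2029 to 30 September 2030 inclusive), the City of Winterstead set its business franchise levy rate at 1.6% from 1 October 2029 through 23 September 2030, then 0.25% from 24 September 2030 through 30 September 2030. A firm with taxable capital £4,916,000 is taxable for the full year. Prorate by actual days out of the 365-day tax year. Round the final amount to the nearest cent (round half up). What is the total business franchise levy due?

£77,383.23

1 October 2029 – 23 September 2030: 358 days at 1.6% → £4,916,000 × 1.6% × 358/365 = £77,147.5288
24 September – 30 September 2030: 7 days at 0.25% → £4,916,000 × 0.25% × 7/365 = £235.6986
Total = £77,383.2274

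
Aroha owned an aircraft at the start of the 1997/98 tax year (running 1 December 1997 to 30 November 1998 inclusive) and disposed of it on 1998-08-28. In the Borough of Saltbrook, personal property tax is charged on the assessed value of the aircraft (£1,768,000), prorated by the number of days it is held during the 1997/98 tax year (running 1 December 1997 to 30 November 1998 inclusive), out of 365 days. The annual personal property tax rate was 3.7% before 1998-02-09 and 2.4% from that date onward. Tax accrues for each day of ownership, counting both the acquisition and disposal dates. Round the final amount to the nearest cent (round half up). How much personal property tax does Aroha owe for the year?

£35,912.20

1997-12-01 to 1998-02-08: 70 days at 3.7% → £1,768,000 × 3.7% × 70/365 = £12,545.5342
1998-02-09 to 1998-08-28: 201 days at 2.4% → £1,768,000 × 2.4% × 201/365 = £23,366.6630
Total = £35,912.1973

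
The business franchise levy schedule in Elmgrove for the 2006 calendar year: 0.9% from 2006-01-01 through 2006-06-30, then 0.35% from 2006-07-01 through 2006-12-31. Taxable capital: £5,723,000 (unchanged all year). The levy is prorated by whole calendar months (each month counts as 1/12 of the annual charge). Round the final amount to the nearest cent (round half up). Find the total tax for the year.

£35,768.75

2006-01-01 to 2006-06-30: 6 months at 0.9% → £5,723,000 × 0.9% × 6/12 = £25,753.5000
2006-07-01 to 2006-12-31: 6 months at 0.35% → £5,723,000 × 0.35% × 6/12 = £10,015.2500
Total = £35,768.7500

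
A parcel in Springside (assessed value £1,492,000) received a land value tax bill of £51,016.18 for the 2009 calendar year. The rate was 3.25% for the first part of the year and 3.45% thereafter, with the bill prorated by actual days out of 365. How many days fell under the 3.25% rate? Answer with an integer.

56 days

Let d = days at the first rate; then 365 − d days at the second rate.
£1,492,000 × [3.25%·d + 3.45%·(365−d)] / 365 = £51,016.18
Solving gives d = 56, so the new rate took effect on 26 Feb 2009.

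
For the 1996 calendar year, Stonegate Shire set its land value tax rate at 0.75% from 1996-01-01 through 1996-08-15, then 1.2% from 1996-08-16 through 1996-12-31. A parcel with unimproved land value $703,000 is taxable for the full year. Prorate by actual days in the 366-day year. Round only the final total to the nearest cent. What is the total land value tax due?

$6,465.30

1996-01-01 to 1996-08-15: 228 days at 0.75% → $703,000 × 0.75% × 228/366 = $3,284.5082
1996-08-16 to 1996-12-31: 138 days at 1.2% → $703,000 × 1.2% × 138/366 = $3,180.7869
Total = $6,465.2951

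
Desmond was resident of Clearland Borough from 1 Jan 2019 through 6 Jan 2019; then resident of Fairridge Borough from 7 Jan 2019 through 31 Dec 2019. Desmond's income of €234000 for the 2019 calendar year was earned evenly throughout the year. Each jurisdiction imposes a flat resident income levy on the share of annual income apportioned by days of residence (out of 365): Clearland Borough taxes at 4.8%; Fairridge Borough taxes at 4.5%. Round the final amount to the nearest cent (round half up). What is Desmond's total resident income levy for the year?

Clearland Borough, 1 Jan – 6 Jan 2019: 6 days → €234000 × 4.8% × 6/365 = €184.6356
Fairridge Borough, 7 Jan – 31 Dec 2019: 359 days → €234000 × 4.5% × 359/365 = €10356.9041
Total = €10541.5397

€10541.54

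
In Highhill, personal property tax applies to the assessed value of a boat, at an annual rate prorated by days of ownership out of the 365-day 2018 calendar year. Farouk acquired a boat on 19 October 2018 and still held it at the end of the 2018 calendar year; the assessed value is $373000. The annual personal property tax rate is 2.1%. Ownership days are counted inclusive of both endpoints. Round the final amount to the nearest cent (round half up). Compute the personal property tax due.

Days held (19 October – 31 December 2018): 74 out of 365
Tax = $373000 × 2.1% × 74/365 = $1588.0603

$1588.06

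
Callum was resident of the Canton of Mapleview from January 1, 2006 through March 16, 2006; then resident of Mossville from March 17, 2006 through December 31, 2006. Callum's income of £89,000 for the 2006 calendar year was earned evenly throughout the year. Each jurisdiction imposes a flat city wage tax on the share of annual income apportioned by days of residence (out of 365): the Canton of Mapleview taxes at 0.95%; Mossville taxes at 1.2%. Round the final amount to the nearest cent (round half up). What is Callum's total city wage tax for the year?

£1,022.28

The Canton of Mapleview, January 1 – March 16, 2006: 75 days → £89,000 × 0.95% × 75/365 = £173.7329
Mossville, March 17 – December 31, 2006: 290 days → £89,000 × 1.2% × 290/365 = £848.5479
Total = £1,022.2808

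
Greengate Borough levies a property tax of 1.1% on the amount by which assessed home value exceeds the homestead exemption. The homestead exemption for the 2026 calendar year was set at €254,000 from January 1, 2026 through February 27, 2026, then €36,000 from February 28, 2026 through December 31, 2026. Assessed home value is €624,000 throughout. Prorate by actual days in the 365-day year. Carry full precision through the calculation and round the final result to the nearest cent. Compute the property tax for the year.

€6,086.95

January 1 – February 27, 2026: 58 days, exemption €254,000 → (€624,000 − €254,000) × 1.1% × 58/365 = €646.7397
February 28 – December 31, 2026: 307 days, exemption €36,000 → (€624,000 − €36,000) × 1.1% × 307/365 = €5,440.2082
Total = €6,086.9479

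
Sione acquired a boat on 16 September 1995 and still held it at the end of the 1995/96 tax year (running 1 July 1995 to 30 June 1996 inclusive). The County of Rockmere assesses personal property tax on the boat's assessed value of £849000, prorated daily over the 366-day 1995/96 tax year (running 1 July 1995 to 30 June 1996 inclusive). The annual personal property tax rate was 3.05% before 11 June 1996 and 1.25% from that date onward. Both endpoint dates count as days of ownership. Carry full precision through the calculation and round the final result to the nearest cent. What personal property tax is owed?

£19611.67

16 September 1995 – 10 June 1996: 269 days at 3.05% → £849000 × 3.05% × 269/366 = £19031.7500
11 June – 30 June 1996: 20 days at 1.25% → £849000 × 1.25% × 20/366 = £579.9180
Total = £19611.6680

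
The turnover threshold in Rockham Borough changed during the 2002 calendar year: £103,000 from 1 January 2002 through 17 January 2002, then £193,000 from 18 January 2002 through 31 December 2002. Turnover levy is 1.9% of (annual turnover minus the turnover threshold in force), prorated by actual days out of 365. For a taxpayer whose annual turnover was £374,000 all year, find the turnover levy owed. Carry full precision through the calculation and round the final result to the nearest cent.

£3,518.64

1 January – 17 January 2002: 17 days, exemption £103,000 → (£374,000 − £103,000) × 1.9% × 17/365 = £239.8164
18 January – 31 December 2002: 348 days, exemption £193,000 → (£374,000 − £193,000) × 1.9% × 348/365 = £3,278.8274
Total = £3,518.6438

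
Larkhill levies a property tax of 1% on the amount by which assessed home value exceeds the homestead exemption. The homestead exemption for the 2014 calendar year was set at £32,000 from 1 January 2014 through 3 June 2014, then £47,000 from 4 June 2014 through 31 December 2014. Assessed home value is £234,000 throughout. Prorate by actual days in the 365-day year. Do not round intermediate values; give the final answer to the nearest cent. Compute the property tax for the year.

£1,933.29

1 January – 3 June 2014: 154 days, exemption £32,000 → (£234,000 − £32,000) × 1% × 154/365 = £852.2740
4 June – 31 December 2014: 211 days, exemption £47,000 → (£234,000 − £47,000) × 1% × 211/365 = £1,081.0137
Total = £1,933.2877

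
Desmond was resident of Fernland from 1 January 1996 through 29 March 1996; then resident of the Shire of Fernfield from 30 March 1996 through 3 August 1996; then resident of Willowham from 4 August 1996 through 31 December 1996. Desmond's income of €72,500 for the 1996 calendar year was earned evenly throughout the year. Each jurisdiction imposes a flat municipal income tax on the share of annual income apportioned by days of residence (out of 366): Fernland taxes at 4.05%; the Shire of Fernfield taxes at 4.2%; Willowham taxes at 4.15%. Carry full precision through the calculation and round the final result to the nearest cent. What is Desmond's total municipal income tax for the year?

€3,003.70

Fernland, 1 January – 29 March 1996: 89 days → €72,500 × 4.05% × 89/366 = €714.0061
The Shire of Fernfield, 30 March – 3 August 1996: 127 days → €72,500 × 4.2% × 127/366 = €1,056.5984
Willowham, 4 August – 31 December 1996: 150 days → €72,500 × 4.15% × 150/366 = €1,233.0943
Total = €3,003.6988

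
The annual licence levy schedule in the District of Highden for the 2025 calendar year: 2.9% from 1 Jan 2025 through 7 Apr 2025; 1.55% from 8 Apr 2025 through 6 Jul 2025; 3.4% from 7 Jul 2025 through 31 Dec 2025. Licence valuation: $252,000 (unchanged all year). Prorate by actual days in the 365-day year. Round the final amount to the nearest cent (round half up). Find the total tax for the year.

1 Jan – 7 Apr 2025: 97 days at 2.9% → $252,000 × 2.9% × 97/365 = $1,942.1260
8 Apr – 6 Jul 2025: 90 days at 1.55% → $252,000 × 1.55% × 90/365 = $963.1233
7 Jul – 31 Dec 2025: 178 days at 3.4% → $252,000 × 3.4% × 178/365 = $4,178.3671
Total = $7,083.6164

$7,083.62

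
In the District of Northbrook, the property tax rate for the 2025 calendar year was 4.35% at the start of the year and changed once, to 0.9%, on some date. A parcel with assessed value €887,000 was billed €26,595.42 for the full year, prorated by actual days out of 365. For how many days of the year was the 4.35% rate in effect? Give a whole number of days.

222 days

Let d = days at the first rate; then 365 − d days at the second rate.
€887,000 × [4.35%·d + 0.9%·(365−d)] / 365 = €26,595.42
Solving gives d = 222, so the new rate took effect on 11 Aug 2025.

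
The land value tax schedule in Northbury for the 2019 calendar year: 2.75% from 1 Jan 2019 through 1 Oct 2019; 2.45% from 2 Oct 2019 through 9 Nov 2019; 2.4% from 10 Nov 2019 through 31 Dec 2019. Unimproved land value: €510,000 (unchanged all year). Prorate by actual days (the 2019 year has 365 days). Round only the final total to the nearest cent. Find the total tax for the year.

€13,607.22

1 Jan – 1 Oct 2019: 274 days at 2.75% → €510,000 × 2.75% × 274/365 = €10,528.3562
2 Oct – 9 Nov 2019: 39 days at 2.45% → €510,000 × 2.45% × 39/365 = €1,335.0822
10 Nov – 31 Dec 2019: 52 days at 2.4% → €510,000 × 2.4% × 52/365 = €1,743.7808
Total = €13,607.2192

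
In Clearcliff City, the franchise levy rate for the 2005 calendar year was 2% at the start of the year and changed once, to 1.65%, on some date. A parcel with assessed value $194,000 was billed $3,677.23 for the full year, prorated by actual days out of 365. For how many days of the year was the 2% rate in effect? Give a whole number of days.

Let d = days at the first rate; then 365 − d days at the second rate.
$194,000 × [2%·d + 1.65%·(365−d)] / 365 = $3,677.23
Solving gives d = 256, so the new rate took effect on 14 Sep 2005.

256 days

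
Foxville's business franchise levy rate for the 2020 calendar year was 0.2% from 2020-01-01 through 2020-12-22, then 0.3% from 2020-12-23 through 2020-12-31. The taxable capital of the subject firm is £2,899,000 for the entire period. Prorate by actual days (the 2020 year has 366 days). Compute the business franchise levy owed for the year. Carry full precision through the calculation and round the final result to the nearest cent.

£5,869.29

2020-01-01 to 2020-12-22: 357 days at 0.2% → £2,899,000 × 0.2% × 357/366 = £5,655.4262
2020-12-23 to 2020-12-31: 9 days at 0.3% → £2,899,000 × 0.3% × 9/366 = £213.8607
Total = £5,869.2869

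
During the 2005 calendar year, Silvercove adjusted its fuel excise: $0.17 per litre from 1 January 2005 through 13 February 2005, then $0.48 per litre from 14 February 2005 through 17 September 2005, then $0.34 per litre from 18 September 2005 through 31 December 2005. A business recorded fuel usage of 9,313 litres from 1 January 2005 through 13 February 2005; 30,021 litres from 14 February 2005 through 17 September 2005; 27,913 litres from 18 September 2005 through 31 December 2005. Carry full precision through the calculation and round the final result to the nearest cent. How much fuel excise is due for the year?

1 January – 13 February 2005: 9,313 litres at $0.17/litre → $1,583.21
14 February – 17 September 2005: 30,021 litres at $0.48/litre → $14,410.08
18 September – 31 December 2005: 27,913 litres at $0.34/litre → $9,490.42

$25,483.71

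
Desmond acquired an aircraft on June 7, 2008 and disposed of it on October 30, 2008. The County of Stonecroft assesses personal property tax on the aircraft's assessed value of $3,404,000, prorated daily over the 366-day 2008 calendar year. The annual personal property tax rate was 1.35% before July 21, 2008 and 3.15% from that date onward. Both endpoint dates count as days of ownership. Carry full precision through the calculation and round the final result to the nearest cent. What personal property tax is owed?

$35,407.18

June 7 – July 20, 2008: 44 days at 1.35% → $3,404,000 × 1.35% × 44/366 = $5,524.5246
July 21 – October 30, 2008: 102 days at 3.15% → $3,404,000 × 3.15% × 102/366 = $29,882.6557
Total = $35,407.1803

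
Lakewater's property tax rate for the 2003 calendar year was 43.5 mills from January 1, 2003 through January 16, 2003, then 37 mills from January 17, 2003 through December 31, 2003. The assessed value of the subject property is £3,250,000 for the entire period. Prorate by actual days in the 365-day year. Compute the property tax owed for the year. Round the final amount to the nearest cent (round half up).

January 1 – January 16, 2003: 16 days at 43.5 mills → £3,250,000 × 4.35% × 16/365 = £6,197.2603
January 17 – December 31, 2003: 349 days at 37 mills → £3,250,000 × 3.7% × 349/365 = £114,978.7671
Total = £121,176.0274

£121,176.03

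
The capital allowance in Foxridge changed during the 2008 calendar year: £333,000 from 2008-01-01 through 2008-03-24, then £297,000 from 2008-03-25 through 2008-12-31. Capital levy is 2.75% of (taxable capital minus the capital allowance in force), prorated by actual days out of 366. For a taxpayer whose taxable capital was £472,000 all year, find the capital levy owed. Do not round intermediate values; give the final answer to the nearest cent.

2008-01-01 to 2008-03-24: 84 days, exemption £333,000 → (£472,000 − £333,000) × 2.75% × 84/366 = £877.2951
2008-03-25 to 2008-12-31: 282 days, exemption £297,000 → (£472,000 − £297,000) × 2.75% × 282/366 = £3,707.9918
Total = £4,585.2869

£4,585.29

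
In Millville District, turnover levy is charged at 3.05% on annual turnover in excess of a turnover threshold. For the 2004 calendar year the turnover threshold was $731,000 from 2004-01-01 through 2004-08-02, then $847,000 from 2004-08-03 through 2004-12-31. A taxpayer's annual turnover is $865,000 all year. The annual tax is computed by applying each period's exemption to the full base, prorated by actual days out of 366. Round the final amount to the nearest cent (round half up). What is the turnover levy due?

2004-01-01 to 2004-08-02: 215 days, exemption $731,000 → ($865,000 − $731,000) × 3.05% × 215/366 = $2,400.8333
2004-08-03 to 2004-12-31: 151 days, exemption $847,000 → ($865,000 − $847,000) × 3.05% × 151/366 = $226.5000
Total = $2,627.3333

$2,627.33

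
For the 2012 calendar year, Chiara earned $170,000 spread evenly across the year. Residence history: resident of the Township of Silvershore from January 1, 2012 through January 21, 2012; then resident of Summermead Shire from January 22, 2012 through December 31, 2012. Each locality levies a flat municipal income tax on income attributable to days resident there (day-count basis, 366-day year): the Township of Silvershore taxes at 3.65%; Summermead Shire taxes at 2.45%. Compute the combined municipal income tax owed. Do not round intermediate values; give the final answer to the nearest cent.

The Township of Silvershore, January 1 – January 21, 2012: 21 days → $170,000 × 3.65% × 21/366 = $356.0246
Summermead Shire, January 22 – December 31, 2012: 345 days → $170,000 × 2.45% × 345/366 = $3,926.0246
Total = $4,282.0492

$4,282.05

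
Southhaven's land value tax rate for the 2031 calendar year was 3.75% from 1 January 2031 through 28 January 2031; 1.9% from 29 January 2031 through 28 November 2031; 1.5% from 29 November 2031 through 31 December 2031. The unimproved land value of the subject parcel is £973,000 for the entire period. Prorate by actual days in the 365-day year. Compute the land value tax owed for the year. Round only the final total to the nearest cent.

£19,515.98

1 January – 28 January 2031: 28 days at 3.75% → £973,000 × 3.75% × 28/365 = £2,799.0411
29 January – 28 November 2031: 304 days at 1.9% → £973,000 × 1.9% × 304/365 = £15,397.3918
29 November – 31 December 2031: 33 days at 1.5% → £973,000 × 1.5% × 33/365 = £1,319.5479
Total = £19,515.9808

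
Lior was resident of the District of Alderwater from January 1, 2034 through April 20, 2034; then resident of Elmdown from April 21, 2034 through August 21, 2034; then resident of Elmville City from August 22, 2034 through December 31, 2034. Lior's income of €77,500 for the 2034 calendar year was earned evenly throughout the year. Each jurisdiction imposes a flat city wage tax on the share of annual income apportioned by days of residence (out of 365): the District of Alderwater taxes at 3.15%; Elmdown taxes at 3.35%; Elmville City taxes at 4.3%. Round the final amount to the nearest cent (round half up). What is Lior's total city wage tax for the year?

€2,815.80

The District of Alderwater, January 1 – April 20, 2034: 110 days → €77,500 × 3.15% × 110/365 = €735.7192
Elmdown, April 21 – August 21, 2034: 123 days → €77,500 × 3.35% × 123/365 = €874.9007
Elmville City, August 22 – December 31, 2034: 132 days → €77,500 × 4.3% × 132/365 = €1,205.1781
Total = €2,815.7979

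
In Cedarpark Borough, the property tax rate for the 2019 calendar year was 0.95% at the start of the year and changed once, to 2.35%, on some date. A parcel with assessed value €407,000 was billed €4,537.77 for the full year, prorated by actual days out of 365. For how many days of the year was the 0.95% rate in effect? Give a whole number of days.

Let d = days at the first rate; then 365 − d days at the second rate.
€407,000 × [0.95%·d + 2.35%·(365−d)] / 365 = €4,537.77
Solving gives d = 322, so the new rate took effect on November 19, 2019.

322 days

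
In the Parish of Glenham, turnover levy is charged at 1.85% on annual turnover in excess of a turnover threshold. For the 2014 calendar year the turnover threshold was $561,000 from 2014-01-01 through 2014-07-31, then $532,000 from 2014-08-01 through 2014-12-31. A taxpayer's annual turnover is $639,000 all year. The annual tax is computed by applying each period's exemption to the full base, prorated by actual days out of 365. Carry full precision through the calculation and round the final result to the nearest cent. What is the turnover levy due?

2014-01-01 to 2014-07-31: 212 days, exemption $561,000 → ($639,000 − $561,000) × 1.85% × 212/365 = $838.1260
2014-08-01 to 2014-12-31: 153 days, exemption $532,000 → ($639,000 − $532,000) × 1.85% × 153/365 = $829.7630
Total = $1,667.8890

$1,667.89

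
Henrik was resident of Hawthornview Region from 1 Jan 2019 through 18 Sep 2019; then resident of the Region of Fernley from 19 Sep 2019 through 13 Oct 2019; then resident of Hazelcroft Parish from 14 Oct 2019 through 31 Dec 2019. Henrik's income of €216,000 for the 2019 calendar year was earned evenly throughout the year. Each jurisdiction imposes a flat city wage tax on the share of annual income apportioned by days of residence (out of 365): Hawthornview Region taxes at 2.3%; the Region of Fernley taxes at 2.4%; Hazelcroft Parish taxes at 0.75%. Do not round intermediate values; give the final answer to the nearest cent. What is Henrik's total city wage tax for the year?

Hawthornview Region, 1 Jan – 18 Sep 2019: 261 days → €216,000 × 2.3% × 261/365 = €3,552.4603
The Region of Fernley, 19 Sep – 13 Oct 2019: 25 days → €216,000 × 2.4% × 25/365 = €355.0685
Hazelcroft Parish, 14 Oct – 31 Dec 2019: 79 days → €216,000 × 0.75% × 79/365 = €350.6301
Total = €4,258.1589

€4,258.16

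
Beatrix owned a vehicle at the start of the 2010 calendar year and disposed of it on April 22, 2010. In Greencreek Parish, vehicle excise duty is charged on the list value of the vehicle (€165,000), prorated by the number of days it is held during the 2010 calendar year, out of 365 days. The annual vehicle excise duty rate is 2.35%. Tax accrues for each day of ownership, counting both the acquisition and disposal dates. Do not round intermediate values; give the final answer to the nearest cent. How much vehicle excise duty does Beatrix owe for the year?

€1,189.81

Days held (January 1 – April 22, 2010): 112 out of 365
Tax = €165,000 × 2.35% × 112/365 = €1,189.8082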